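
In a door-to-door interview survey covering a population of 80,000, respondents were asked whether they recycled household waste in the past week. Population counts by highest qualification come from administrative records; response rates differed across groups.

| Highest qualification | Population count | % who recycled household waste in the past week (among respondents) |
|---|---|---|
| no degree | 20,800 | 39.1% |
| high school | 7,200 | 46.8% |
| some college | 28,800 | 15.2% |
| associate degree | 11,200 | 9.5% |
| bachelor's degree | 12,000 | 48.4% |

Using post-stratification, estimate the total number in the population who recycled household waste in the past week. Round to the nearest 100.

22,800

Apply each group's respondent rate to its population count:
  no degree: 20,800 × 39.1% = 8132.8
  high school: 7,200 × 46.8% = 3369.6
  some college: 28,800 × 15.2% = 4377.6
  associate degree: 11,200 × 9.5% = 1064
  bachelor's degree: 12,000 × 48.4% = 5808
Estimated total = 22,752 → 22,800.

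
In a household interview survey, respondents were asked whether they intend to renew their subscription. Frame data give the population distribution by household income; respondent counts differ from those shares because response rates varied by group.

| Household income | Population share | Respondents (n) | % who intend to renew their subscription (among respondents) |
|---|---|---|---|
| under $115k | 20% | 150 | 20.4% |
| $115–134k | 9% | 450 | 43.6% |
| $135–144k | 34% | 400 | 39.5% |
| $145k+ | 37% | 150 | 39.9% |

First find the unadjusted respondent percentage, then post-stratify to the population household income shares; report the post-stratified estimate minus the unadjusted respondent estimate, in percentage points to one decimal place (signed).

Unadjusted (pooled respondent) estimate weights by respondent counts:
  (150/1150)×20.4 + (450/1150)×43.6 + (400/1150)×39.5 + (150/1150)×39.9 = 38.6652%
Reweighting by population household income shares:
  0.2×20.4 + 0.09×43.6 + 0.34×39.5 + 0.37×39.9 = 36.197%
Difference = 36.197 − 38.6652 = -2.4682 pp.

-2.5 percentage points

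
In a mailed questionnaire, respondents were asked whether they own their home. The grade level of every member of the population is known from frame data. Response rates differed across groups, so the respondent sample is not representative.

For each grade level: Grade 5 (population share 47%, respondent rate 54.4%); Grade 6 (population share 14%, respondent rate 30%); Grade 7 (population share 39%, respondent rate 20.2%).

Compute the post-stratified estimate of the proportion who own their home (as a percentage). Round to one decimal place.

Weight each group's respondent value by its population share:
  Grade 5: 0.47 × 54.4 = 25.568
  Grade 6: 0.14 × 30 = 4.2
  Grade 7: 0.39 × 20.2 = 7.878
Post-stratified estimate = 37.646 → 37.6%.

37.6%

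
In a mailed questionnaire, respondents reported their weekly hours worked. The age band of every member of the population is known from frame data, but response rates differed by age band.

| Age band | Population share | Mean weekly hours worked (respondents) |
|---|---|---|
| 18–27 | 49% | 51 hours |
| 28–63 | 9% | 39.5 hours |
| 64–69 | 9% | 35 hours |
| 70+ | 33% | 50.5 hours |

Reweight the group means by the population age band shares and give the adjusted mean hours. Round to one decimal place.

Post-stratification weights by population share, not respondent share:
  18–27: 0.49 × 51 = 24.99
  28–63: 0.09 × 39.5 = 3.555
  64–69: 0.09 × 35 = 3.15
  70+: 0.33 × 50.5 = 16.665
Post-stratified estimate = 48.36 → 48.4.

48.4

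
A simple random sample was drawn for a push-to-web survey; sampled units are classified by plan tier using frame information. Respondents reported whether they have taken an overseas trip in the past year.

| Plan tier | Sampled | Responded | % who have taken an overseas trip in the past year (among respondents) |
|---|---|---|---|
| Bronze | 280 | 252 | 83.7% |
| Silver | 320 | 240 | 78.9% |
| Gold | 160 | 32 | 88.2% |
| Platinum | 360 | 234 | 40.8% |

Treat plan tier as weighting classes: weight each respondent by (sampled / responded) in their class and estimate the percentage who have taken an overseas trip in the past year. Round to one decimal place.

69.2%

Response rates by class: Bronze 252/280 = 90%, Silver 240/320 = 75%, Gold 32/160 = 20%, Platinum 234/360 = 65%.
Inverse-response-rate weighting restores each class to its sampled count, so class totals weight by n_sampled:
  Bronze: 280 × 83.7 = 23,436
  Silver: 320 × 78.9 = 25,248
  Gold: 160 × 88.2 = 14,112
  Platinum: 360 × 40.8 = 14688
Adjusted estimate = 77,484 / 1,120 = 69.1821 → 69.2%.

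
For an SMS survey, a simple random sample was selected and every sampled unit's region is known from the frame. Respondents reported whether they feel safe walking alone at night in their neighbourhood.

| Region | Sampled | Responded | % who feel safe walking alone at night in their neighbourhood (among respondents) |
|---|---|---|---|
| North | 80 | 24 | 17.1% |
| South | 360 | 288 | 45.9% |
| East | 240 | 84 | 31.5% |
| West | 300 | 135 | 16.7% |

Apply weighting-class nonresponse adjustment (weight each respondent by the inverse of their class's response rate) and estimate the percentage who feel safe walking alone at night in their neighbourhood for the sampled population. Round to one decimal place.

Response rates by class: North 24/80 = 30%, South 288/360 = 80%, East 84/240 = 35%, West 135/300 = 45%.
With weight = n_sampled/n_responded per class, the weighted class total is n_sampled:
  North: 80 × 17.1 = 1368
  South: 360 × 45.9 = 16,524
  East: 240 × 31.5 = 7560
  West: 300 × 16.7 = 5010
Adjusted estimate = 30,462 / 980 = 31.0837 → 31.1%.

31.1%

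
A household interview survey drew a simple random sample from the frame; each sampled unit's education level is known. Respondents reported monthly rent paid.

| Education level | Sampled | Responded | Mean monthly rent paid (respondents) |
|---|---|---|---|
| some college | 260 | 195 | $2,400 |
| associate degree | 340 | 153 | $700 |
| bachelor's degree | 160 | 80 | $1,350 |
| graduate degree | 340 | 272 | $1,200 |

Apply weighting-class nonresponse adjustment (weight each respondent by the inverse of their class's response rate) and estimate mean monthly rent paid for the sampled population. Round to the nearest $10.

$1,350

Class response rates: some college 195/260 = 75%, associate degree 153/340 = 45%, bachelor's degree 80/160 = 50%, graduate degree 272/340 = 80%.
With weight = n_sampled/n_responded per class, the weighted class total is n_sampled:
  some college: 260 × 2400 = 624,000
  associate degree: 340 × 700 = 238,000
  bachelor's degree: 160 × 1350 = 216,000
  graduate degree: 340 × 1200 = 408,000
Adjusted estimate = 1,486,000 / 1,100 = 1350.91 → $1,350.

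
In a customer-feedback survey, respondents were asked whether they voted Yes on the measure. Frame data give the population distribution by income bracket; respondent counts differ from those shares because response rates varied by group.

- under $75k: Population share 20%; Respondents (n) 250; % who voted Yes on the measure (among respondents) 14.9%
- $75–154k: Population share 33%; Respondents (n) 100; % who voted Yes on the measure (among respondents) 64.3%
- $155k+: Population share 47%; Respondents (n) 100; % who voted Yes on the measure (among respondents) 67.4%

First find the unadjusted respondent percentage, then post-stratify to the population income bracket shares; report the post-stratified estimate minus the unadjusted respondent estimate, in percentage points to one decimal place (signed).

+18.3 percentage points

Naive respondent-only estimate (weights = respondent counts):
  (250/450)×14.9 + (100/450)×64.3 + (100/450)×67.4 = 37.5444%
Post-stratifying to population shares instead:
  0.2×14.9 + 0.33×64.3 + 0.47×67.4 = 55.877%
Difference = 55.877 − 37.5444 = 18.3326 pp.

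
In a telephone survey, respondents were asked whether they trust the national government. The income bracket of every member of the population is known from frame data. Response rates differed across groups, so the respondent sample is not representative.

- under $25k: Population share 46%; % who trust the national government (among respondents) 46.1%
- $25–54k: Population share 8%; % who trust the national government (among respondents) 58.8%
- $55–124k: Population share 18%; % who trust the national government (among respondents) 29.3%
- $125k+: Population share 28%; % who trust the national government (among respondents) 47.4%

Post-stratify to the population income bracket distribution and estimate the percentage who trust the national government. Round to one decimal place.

Weight each group's respondent value by its population share:
  under $25k: 0.46 × 46.1 = 21.206
  $25–54k: 0.08 × 58.8 = 4.704
  $55–124k: 0.18 × 29.3 = 5.274
  $125k+: 0.28 × 47.4 = 13.272
Post-stratified estimate = 44.456 → 44.5%.

44.5%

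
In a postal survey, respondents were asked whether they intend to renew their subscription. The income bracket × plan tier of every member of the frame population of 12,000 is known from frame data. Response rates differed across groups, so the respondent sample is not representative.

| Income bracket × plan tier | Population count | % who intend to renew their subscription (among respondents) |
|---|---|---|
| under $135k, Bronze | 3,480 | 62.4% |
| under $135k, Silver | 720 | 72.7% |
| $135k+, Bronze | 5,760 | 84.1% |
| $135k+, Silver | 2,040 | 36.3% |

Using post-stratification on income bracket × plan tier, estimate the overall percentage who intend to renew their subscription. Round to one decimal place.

69.0%

Post-stratification weights by population share, not respondent share:
  under $135k, Bronze: (3,480/12,000) × 62.4 = 18.096
  under $135k, Silver: (720/12,000) × 72.7 = 4.362
  $135k+, Bronze: (5,760/12,000) × 84.1 = 40.368
  $135k+, Silver: (2,040/12,000) × 36.3 = 6.171
Post-stratified estimate = 68.997 → 69.0%.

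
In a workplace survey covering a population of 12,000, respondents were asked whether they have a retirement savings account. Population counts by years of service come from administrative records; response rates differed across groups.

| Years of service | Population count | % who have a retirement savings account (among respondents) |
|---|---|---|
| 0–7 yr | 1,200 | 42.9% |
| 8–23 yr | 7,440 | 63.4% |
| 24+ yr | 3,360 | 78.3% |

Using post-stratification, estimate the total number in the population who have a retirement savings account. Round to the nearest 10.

Apply each group's respondent rate to its population count:
  0–7 yr: 1,200 × 42.9% = 514.8
  8–23 yr: 7,440 × 63.4% = 4716.96
  24+ yr: 3,360 × 78.3% = 2630.88
Estimated total = 7862.64 → 7,860.

7,860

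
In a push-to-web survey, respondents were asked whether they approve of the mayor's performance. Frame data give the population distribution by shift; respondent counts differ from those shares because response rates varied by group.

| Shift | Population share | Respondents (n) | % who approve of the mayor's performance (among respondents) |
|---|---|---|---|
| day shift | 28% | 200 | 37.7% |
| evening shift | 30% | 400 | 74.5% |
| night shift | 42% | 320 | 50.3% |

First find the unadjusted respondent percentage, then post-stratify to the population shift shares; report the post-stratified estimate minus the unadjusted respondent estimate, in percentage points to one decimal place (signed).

Naive respondent-only estimate (weights = respondent counts):
  (200/920)×37.7 + (400/920)×74.5 + (320/920)×50.3 = 58.0826%
Post-stratified estimate weights by population shares:
  0.28×37.7 + 0.3×74.5 + 0.42×50.3 = 54.032%
Difference = 54.032 − 58.0826 = -4.0506 pp.

-4.1 percentage points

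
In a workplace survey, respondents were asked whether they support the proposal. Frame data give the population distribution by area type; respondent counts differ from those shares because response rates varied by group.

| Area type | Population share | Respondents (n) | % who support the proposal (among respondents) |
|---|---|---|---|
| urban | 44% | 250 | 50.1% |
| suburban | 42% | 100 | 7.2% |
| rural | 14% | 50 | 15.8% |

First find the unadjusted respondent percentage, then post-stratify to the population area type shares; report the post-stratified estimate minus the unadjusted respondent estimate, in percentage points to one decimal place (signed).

-7.8 percentage points

Without adjustment, the pooled respondent share is:
  (250/400)×50.1 + (100/400)×7.2 + (50/400)×15.8 = 35.0875%
Reweighting by population area type shares:
  0.44×50.1 + 0.42×7.2 + 0.14×15.8 = 27.28%
Difference = 27.28 − 35.0875 = -7.8075 pp.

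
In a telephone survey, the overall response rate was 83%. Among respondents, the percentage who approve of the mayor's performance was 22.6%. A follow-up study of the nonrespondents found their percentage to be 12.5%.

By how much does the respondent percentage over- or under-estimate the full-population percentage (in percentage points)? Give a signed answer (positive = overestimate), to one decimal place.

+1.7 percentage points

Nonresponse fraction = 1 − 0.83 = 0.17.
Bias = (nonresponse fraction) × (respondent percentage − nonrespondent percentage)
     = 0.17 × (22.6 − 12.5) = 0.17 × 10.1 = 1.717.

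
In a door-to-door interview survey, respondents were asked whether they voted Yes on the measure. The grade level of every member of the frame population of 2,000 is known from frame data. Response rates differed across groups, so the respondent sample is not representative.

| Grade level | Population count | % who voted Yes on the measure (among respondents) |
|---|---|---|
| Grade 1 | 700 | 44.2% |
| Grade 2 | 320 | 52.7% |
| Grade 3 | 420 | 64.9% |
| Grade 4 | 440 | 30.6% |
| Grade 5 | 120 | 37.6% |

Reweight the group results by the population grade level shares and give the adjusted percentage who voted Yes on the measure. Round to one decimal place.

Weight each group's respondent value by its population share:
  Grade 1: (700/2,000) × 44.2 = 15.47
  Grade 2: (320/2,000) × 52.7 = 8.432
  Grade 3: (420/2,000) × 64.9 = 13.629
  Grade 4: (440/2,000) × 30.6 = 6.732
  Grade 5: (120/2,000) × 37.6 = 2.256
Post-stratified estimate = 46.519 → 46.5%.

46.5%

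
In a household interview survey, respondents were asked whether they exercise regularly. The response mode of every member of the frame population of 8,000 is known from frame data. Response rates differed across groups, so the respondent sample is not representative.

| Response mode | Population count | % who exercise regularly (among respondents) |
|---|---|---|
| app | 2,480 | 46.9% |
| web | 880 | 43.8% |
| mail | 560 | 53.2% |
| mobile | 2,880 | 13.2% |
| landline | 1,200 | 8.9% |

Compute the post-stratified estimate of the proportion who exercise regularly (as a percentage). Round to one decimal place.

29.2%

Each cell contributes population-share × respondent value:
  app: (2,480/8,000) × 46.9 = 14.539
  web: (880/8,000) × 43.8 = 4.818
  mail: (560/8,000) × 53.2 = 3.724
  mobile: (2,880/8,000) × 13.2 = 4.752
  landline: (1,200/8,000) × 8.9 = 1.335
Post-stratified estimate = 29.168 → 29.2%.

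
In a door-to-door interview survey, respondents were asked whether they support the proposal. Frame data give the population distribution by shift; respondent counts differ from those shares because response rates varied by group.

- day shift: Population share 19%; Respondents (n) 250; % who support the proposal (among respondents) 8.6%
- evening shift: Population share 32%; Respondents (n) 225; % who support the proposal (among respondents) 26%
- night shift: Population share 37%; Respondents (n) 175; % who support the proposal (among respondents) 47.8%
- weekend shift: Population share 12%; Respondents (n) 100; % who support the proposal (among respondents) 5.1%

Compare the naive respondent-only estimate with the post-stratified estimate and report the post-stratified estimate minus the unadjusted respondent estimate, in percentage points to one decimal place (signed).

Naive respondent-only estimate (weights = respondent counts):
  (250/750)×8.6 + (225/750)×26 + (175/750)×47.8 + (100/750)×5.1 = 22.5%
Post-stratifying to population shares instead:
  0.19×8.6 + 0.32×26 + 0.37×47.8 + 0.12×5.1 = 28.252%
Difference = 28.252 − 22.5 = 5.752 pp.

+5.8 percentage points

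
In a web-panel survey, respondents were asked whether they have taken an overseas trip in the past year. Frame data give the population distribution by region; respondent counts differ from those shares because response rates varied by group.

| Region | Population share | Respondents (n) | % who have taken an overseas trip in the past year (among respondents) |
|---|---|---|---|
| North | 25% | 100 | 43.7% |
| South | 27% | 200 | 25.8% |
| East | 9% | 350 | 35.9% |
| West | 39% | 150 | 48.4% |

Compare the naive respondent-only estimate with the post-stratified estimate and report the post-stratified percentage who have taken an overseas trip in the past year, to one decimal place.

40.0%

Without adjustment, the pooled respondent share is:
  (100/800)×43.7 + (200/800)×25.8 + (350/800)×35.9 + (150/800)×48.4 = 36.6938%
Reweighting by population region shares:
  0.25×43.7 + 0.27×25.8 + 0.09×35.9 + 0.39×48.4 = 39.998%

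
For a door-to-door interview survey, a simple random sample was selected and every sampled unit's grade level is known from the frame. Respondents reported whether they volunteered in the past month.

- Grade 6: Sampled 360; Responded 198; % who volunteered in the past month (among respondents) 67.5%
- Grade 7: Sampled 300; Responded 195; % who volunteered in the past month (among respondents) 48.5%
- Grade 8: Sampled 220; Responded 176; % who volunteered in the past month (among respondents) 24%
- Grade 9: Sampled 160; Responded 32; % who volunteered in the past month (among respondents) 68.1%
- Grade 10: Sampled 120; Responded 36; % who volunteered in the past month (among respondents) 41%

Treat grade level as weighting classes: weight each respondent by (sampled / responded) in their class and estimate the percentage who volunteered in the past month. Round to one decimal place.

Response rates by class: Grade 6 198/360 = 55%, Grade 7 195/300 = 65%, Grade 8 176/220 = 80%, Grade 9 32/160 = 20%, Grade 10 36/120 = 30%.
With weight = n_sampled/n_responded per class, the weighted class total is n_sampled:
  Grade 6: 360 × 67.5 = 24,300
  Grade 7: 300 × 48.5 = 14,550
  Grade 8: 220 × 24 = 5280
  Grade 9: 160 × 68.1 = 10,896
  Grade 10: 120 × 41 = 4920
Adjusted estimate = 59,946 / 1,160 = 51.6776 → 51.7%.

51.7%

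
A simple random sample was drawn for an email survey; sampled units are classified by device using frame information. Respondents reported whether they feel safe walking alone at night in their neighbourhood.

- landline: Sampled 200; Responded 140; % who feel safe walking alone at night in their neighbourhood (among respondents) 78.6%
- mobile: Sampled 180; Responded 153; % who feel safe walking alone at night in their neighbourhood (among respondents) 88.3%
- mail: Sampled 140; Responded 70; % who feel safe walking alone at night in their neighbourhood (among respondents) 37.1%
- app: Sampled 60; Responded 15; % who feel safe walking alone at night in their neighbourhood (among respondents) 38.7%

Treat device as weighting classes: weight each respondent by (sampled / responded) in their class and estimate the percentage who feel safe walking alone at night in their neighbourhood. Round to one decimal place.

67.5%

Class response rates: landline 140/200 = 70%, mobile 153/180 = 85%, mail 70/140 = 50%, app 15/60 = 25%.
With weight = n_sampled/n_responded per class, the weighted class total is n_sampled:
  landline: 200 × 78.6 = 15720
  mobile: 180 × 88.3 = 15,894
  mail: 140 × 37.1 = 5194
  app: 60 × 38.7 = 2322
Adjusted estimate = 39,130 / 580 = 67.4655 → 67.5%.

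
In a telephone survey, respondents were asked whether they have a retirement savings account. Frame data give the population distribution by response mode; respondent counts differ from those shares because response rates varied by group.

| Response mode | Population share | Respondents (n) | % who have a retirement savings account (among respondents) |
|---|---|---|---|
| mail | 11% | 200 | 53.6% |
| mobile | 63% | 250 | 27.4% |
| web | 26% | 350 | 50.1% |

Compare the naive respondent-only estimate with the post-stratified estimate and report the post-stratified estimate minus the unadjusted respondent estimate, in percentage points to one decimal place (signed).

Unadjusted (pooled respondent) estimate weights by respondent counts:
  (200/800)×53.6 + (250/800)×27.4 + (350/800)×50.1 = 43.8813%
Post-stratified estimate weights by population shares:
  0.11×53.6 + 0.63×27.4 + 0.26×50.1 = 36.184%
Difference = 36.184 − 43.8813 = -7.6972 pp.

-7.7 percentage points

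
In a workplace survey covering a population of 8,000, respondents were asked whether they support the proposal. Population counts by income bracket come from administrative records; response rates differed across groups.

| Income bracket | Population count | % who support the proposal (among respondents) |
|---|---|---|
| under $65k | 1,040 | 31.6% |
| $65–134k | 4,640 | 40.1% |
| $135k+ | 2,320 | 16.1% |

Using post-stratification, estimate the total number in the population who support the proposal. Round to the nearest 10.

Apply each group's respondent rate to its population count:
  under $65k: 1,040 × 31.6% = 328.64
  $65–134k: 4,640 × 40.1% = 1860.64
  $135k+: 2,320 × 16.1% = 373.52
Estimated total = 2562.8 → 2,560.

2,560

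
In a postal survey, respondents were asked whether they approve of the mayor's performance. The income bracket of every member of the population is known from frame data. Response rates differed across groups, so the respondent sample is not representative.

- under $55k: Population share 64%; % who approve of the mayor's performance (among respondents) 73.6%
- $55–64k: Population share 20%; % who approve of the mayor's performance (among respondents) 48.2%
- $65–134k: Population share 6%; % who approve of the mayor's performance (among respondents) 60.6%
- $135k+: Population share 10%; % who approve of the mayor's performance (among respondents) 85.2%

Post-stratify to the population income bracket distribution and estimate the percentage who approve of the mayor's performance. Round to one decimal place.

Weight each group's respondent value by its population share:
  under $55k: 0.64 × 73.6 = 47.104
  $55–64k: 0.2 × 48.2 = 9.64
  $65–134k: 0.06 × 60.6 = 3.636
  $135k+: 0.1 × 85.2 = 8.52
Post-stratified estimate = 68.9 → 68.9%.

68.9%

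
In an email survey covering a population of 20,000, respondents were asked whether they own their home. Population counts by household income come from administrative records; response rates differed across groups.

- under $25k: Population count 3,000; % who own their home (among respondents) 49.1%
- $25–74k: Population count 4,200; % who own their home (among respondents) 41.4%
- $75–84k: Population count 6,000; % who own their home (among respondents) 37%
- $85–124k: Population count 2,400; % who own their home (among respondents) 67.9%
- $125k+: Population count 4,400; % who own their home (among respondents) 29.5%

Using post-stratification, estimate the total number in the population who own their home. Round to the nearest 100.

Estimated count per cell = population count × respondent percentage:
  under $25k: 3,000 × 49.1% = 1473
  $25–74k: 4,200 × 41.4% = 1738.8
  $75–84k: 6,000 × 37% = 2220
  $85–124k: 2,400 × 67.9% = 1629.6
  $125k+: 4,400 × 29.5% = 1298
Estimated total = 8359.4 → 8,400.

8,400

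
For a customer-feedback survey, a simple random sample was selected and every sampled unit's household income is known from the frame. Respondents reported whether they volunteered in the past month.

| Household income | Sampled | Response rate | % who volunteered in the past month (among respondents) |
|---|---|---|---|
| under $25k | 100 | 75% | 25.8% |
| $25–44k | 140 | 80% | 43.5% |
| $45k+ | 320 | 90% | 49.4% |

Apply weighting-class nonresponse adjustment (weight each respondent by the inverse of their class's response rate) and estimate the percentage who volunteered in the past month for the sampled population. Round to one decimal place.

43.7%

Weighting each respondent by the inverse class response rate inflates each class back to its sampled size, so the class weight is n_sampled:
  under $25k: 100 × 25.8 = 2580
  $25–44k: 140 × 43.5 = 6090
  $45k+: 320 × 49.4 = 15,808
Adjusted estimate = 24,478 / 560 = 43.7107 → 43.7%.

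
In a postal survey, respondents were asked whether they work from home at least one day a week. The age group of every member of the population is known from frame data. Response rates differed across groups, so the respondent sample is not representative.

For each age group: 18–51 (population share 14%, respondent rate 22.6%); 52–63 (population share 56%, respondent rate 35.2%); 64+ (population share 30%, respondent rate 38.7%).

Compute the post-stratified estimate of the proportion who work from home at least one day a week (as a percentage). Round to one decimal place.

Each cell contributes population-share × respondent value:
  18–51: 0.14 × 22.6 = 3.164
  52–63: 0.56 × 35.2 = 19.712
  64+: 0.3 × 38.7 = 11.61
Post-stratified estimate = 34.486 → 34.5%.

34.5%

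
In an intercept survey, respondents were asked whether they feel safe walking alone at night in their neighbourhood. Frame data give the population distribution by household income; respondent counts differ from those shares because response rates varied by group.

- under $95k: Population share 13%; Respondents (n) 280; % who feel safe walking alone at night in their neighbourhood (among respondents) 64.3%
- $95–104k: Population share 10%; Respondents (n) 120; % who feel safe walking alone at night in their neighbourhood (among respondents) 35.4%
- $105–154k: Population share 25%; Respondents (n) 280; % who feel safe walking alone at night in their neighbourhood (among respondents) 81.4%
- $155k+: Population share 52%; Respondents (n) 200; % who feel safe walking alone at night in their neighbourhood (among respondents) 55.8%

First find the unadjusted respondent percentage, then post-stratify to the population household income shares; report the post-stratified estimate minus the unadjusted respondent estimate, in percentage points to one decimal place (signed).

Naive respondent-only estimate (weights = respondent counts):
  (280/880)×64.3 + (120/880)×35.4 + (280/880)×81.4 + (200/880)×55.8 = 63.8682%
Post-stratified estimate weights by population shares:
  0.13×64.3 + 0.1×35.4 + 0.25×81.4 + 0.52×55.8 = 61.265%
Difference = 61.265 − 63.8682 = -2.6032 pp.

-2.6 percentage points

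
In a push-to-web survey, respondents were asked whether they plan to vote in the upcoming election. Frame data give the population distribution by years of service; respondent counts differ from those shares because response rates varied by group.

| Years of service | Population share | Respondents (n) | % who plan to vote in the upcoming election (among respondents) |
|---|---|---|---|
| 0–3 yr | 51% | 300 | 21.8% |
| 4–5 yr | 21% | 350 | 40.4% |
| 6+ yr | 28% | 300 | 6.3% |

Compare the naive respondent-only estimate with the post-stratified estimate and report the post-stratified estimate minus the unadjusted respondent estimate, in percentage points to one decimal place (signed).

Without adjustment, the pooled respondent share is:
  (300/950)×21.8 + (350/950)×40.4 + (300/950)×6.3 = 23.7579%
Post-stratifying to population shares instead:
  0.51×21.8 + 0.21×40.4 + 0.28×6.3 = 21.366%
Difference = 21.366 − 23.7579 = -2.3919 pp.

-2.4 percentage points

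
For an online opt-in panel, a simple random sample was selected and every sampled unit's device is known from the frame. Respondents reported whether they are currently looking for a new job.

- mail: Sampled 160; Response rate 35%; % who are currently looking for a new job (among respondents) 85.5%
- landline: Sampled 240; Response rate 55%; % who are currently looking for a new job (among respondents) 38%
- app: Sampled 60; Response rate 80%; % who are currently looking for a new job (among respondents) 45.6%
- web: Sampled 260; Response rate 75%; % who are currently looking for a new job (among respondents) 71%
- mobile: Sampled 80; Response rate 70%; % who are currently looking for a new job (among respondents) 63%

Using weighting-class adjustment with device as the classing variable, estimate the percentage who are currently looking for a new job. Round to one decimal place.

61.3%

Inverse-response-rate weighting restores each class to its sampled count, so class totals weight by n_sampled:
  mail: 160 × 85.5 = 13,680
  landline: 240 × 38 = 9120
  app: 60 × 45.6 = 2736
  web: 260 × 71 = 18,460
  mobile: 80 × 63 = 5040
Adjusted estimate = 49,036 / 800 = 61.295 → 61.3%.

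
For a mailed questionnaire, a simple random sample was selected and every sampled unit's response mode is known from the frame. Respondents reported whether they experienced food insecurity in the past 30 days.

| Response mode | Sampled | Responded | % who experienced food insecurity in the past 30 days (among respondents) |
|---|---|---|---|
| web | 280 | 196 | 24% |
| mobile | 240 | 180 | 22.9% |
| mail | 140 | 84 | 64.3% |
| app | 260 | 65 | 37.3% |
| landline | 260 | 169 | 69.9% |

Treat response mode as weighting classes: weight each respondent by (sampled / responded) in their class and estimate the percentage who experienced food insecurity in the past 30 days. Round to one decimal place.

Class response rates: web 196/280 = 70%, mobile 180/240 = 75%, mail 84/140 = 60%, app 65/260 = 25%, landline 169/260 = 65%.
Inverse-response-rate weighting restores each class to its sampled count, so class totals weight by n_sampled:
  web: 280 × 24 = 6720
  mobile: 240 × 22.9 = 5496
  mail: 140 × 64.3 = 9002
  app: 260 × 37.3 = 9698
  landline: 260 × 69.9 = 18,174
Adjusted estimate = 49,090 / 1,180 = 41.6017 → 41.6%.

41.6%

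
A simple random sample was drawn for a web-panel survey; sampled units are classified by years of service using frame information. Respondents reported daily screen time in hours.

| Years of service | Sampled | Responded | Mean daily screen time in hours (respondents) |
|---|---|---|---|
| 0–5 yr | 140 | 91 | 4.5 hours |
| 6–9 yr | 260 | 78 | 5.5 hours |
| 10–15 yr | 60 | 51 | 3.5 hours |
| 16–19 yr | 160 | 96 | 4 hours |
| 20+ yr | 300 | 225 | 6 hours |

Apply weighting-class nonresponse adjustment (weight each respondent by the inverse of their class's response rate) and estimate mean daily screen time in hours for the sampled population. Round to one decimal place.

Class response rates: 0–5 yr 91/140 = 65%, 6–9 yr 78/260 = 30%, 10–15 yr 51/60 = 85%, 16–19 yr 96/160 = 60%, 20+ yr 225/300 = 75%.
Inverse-response-rate weighting restores each class to its sampled count, so class totals weight by n_sampled:
  0–5 yr: 140 × 4.5 = 630
  6–9 yr: 260 × 5.5 = 1430
  10–15 yr: 60 × 3.5 = 210
  16–19 yr: 160 × 4 = 640
  20+ yr: 300 × 6 = 1800
Adjusted estimate = 4710 / 920 = 5.11956 → 5.1.

5.1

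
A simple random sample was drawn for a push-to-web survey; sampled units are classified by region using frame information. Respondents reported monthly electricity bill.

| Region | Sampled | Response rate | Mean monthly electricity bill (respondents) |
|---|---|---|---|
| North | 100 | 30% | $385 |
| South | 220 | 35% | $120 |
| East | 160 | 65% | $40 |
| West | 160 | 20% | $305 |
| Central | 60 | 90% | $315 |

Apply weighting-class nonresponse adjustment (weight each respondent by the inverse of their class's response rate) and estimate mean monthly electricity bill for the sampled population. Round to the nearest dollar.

Inverse-response-rate weighting restores each class to its sampled count, so class totals weight by n_sampled:
  North: 100 × 385 = 38,500
  South: 220 × 120 = 26,400
  East: 160 × 40 = 6400
  West: 160 × 305 = 48,800
  Central: 60 × 315 = 18,900
Adjusted estimate = 139,000 / 700 = 198.571 → $199.

$199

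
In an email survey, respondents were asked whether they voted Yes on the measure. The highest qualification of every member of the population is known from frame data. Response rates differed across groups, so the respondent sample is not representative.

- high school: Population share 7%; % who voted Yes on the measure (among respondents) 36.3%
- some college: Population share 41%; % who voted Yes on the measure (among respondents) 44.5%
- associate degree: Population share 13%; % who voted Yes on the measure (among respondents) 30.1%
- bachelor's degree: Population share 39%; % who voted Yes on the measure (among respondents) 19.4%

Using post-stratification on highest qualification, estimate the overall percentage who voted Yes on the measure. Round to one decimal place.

32.3%

Each cell contributes population-share × respondent value:
  high school: 0.07 × 36.3 = 2.541
  some college: 0.41 × 44.5 = 18.245
  associate degree: 0.13 × 30.1 = 3.913
  bachelor's degree: 0.39 × 19.4 = 7.566
Post-stratified estimate = 32.265 → 32.3%.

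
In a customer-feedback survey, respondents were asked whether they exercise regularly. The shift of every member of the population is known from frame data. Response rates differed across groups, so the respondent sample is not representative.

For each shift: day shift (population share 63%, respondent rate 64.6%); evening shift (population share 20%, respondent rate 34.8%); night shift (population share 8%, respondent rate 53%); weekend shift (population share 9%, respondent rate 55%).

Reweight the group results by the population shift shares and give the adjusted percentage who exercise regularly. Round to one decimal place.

56.8%

Post-stratification weights by population share, not respondent share:
  day shift: 0.63 × 64.6 = 40.698
  evening shift: 0.2 × 34.8 = 6.96
  night shift: 0.08 × 53 = 4.24
  weekend shift: 0.09 × 55 = 4.95
Post-stratified estimate = 56.848 → 56.8%.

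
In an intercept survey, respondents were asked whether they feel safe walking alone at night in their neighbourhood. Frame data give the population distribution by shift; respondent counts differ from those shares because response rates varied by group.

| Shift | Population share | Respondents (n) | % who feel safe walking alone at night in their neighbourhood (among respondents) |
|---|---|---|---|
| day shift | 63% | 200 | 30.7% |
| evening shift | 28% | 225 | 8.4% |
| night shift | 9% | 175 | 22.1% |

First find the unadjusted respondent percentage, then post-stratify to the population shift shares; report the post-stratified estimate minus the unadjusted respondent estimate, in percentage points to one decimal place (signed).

Without adjustment, the pooled respondent share is:
  (200/600)×30.7 + (225/600)×8.4 + (175/600)×22.1 = 19.8292%
Post-stratifying to population shares instead:
  0.63×30.7 + 0.28×8.4 + 0.09×22.1 = 23.682%
Difference = 23.682 − 19.8292 = 3.8528 pp.

+3.9 percentage points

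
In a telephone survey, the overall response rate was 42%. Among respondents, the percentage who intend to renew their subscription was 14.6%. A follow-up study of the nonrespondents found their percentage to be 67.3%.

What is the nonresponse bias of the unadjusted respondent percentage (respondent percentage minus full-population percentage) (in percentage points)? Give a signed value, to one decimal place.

-30.6 percentage points

Nonresponse fraction = 1 − 0.42 = 0.58.
Bias = (nonresponse fraction) × (respondent percentage − nonrespondent percentage)
     = 0.58 × (14.6 − 67.3) = 0.58 × -52.7 = -30.566.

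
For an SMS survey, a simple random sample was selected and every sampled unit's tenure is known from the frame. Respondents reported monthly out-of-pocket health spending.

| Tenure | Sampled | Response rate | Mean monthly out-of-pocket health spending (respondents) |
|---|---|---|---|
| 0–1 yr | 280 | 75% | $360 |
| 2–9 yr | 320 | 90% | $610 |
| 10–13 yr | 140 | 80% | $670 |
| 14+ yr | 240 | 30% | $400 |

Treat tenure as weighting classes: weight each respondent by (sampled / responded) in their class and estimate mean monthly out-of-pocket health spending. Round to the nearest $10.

$500

Weighting each respondent by the inverse class response rate inflates each class back to its sampled size, so the class weight is n_sampled:
  0–1 yr: 280 × 360 = 100,800
  2–9 yr: 320 × 610 = 195,200
  10–13 yr: 140 × 670 = 93,800
  14+ yr: 240 × 400 = 96,000
Adjusted estimate = 485,800 / 980 = 495.714 → $500.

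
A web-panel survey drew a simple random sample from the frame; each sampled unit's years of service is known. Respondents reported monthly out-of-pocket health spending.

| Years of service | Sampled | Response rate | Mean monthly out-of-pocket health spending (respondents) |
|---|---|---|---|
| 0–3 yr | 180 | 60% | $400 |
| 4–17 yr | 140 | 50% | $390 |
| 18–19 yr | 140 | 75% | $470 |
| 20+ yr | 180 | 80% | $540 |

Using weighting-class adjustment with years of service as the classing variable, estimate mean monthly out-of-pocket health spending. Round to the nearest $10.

With weight = n_sampled/n_responded per class, the weighted class total is n_sampled:
  0–3 yr: 180 × 400 = 72,000
  4–17 yr: 140 × 390 = 54,600
  18–19 yr: 140 × 470 = 65,800
  20+ yr: 180 × 540 = 97,200
Adjusted estimate = 289,600 / 640 = 452.5 → $450.

$450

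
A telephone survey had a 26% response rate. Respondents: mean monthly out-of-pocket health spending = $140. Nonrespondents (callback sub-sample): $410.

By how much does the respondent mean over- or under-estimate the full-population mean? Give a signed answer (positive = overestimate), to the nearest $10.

Nonresponse fraction = 1 − 0.26 = 0.74.
Bias = (nonresponse fraction) × (respondent mean − nonrespondent mean)
     = 0.74 × (140 − 410) = 0.74 × -270 = -199.8.

-$200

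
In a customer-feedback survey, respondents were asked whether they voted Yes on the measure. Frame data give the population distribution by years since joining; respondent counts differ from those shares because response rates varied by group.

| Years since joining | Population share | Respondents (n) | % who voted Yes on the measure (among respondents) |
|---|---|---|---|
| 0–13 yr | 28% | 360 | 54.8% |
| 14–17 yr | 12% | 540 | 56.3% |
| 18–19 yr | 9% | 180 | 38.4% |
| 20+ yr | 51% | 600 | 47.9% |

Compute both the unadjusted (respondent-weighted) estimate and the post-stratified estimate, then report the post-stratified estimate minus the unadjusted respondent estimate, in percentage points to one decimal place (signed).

-1.1 percentage points

Unadjusted (pooled respondent) estimate weights by respondent counts:
  (360/1680)×54.8 + (540/1680)×56.3 + (180/1680)×38.4 + (600/1680)×47.9 = 51.0607%
Post-stratifying to population shares instead:
  0.28×54.8 + 0.12×56.3 + 0.09×38.4 + 0.51×47.9 = 49.985%
Difference = 49.985 − 51.0607 = -1.0757 pp.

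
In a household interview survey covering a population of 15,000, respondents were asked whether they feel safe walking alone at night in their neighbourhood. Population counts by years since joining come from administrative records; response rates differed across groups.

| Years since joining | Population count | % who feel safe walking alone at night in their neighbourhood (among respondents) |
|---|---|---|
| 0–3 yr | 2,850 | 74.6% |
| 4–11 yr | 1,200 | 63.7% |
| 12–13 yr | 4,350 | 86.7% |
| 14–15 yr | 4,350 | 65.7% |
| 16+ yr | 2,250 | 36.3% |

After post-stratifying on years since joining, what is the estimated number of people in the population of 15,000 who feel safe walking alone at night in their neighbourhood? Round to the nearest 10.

10,340

Apply each group's respondent rate to its population count:
  0–3 yr: 2,850 × 74.6% = 2126.1
  4–11 yr: 1,200 × 63.7% = 764.4
  12–13 yr: 4,350 × 86.7% = 3771.45
  14–15 yr: 4,350 × 65.7% = 2857.95
  16+ yr: 2,250 × 36.3% = 816.75
Estimated total = 10336.6 → 10,340.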